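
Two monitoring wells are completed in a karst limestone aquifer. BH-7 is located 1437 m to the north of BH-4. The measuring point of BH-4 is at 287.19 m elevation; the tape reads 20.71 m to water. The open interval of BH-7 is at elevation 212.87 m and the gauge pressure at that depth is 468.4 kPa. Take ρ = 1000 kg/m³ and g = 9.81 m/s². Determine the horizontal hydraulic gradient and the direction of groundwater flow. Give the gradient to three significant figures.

Total head at BH-4: h = 287.19 − 20.71 = 266.48 m.
Pressure head at BH-7: ψ = P/(ρg) = 468.4×1000 / (1000 × 9.81) = 47.75 m.
Total head at BH-7: h = z + ψ = 212.87 + 47.75 = 260.62 m.
Head difference: h(BH-4) − h(BH-7) = 266.48 − 260.62 = 5.86 m.
Hydraulic gradient: i = |Δh| / L = 5.86 / 1437 = 0.00408.
Flow is from higher to lower head: from BH-4 toward BH-7, i.e. toward the north.

i ≈ 0.00408; groundwater flows toward the north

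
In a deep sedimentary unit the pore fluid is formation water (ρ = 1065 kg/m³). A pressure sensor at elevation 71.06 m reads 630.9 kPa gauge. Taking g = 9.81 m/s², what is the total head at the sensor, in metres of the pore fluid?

ψ = P/(ρg) = 630.9×1000 / (1065 × 9.81) = 60.39 m.
h = z + ψ = 71.06 + 60.39 = 131.45 m.

h ≈ 131.45 m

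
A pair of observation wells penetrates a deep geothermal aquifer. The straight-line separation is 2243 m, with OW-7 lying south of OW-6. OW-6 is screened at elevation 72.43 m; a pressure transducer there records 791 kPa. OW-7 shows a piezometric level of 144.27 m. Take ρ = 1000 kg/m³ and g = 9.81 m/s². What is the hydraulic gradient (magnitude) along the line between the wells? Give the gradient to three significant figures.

Pressure head at OW-6: ψ = P/(ρg) = 791×1000 / (1000 × 9.81) = 80.63 m.
Total head at OW-6: h = z + ψ = 72.43 + 80.63 = 153.06 m.
Total head at OW-7: h = 144.27 m (water level in the piezometer is the total head).
Head difference: h(OW-6) − h(OW-7) = 153.06 − 144.27 = 8.79 m.
Hydraulic gradient: i = |Δh| / L = 8.79 / 2243 = 0.00392.

i ≈ 0.00392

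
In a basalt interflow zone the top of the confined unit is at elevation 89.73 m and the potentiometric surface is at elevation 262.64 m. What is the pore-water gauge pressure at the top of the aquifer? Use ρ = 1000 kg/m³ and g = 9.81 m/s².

Pressure head at the aquifer top: ψ = h − z = 262.64 − 89.73 = 172.91 m.
P = ρgψ = 1000 × 9.81 × 172.91 = 1696247 Pa ≈ 1700 kPa.

P ≈ 1700 kPa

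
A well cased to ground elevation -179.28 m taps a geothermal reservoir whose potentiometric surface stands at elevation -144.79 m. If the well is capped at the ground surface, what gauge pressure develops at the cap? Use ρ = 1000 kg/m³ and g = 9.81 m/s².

P ≈ 338 kPa

Head above the cap: Δh = -144.79 − (-179.28) = 34.49 m.
P = ρgΔh = 1000 × 9.81 × 34.49 = 338347 Pa ≈ 338 kPa.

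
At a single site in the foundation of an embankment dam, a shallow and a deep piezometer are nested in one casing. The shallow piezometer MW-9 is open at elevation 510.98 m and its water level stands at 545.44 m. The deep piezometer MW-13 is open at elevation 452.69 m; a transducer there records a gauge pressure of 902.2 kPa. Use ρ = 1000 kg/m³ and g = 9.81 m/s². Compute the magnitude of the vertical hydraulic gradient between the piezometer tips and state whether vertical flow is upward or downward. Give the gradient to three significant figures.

Total head at MW-9: h = 545.44 m (water level in the standpipe).
Pressure head at MW-13: ψ = P/(ρg) = 902.2×1000 / (1000 × 9.81) = 91.97 m.
Total head at MW-13: h = z + ψ = 452.69 + 91.97 = 544.66 m.
Δh = h(MW-9) − h(MW-13) = 545.44 − 544.66 = 0.78 m.
Vertical separation Δz = 510.98 − 452.69 = 58.29 m.
|i_v| = |Δh| / Δz = 0.78 / 58.29 = 0.0134.
Head is higher in the shallow piezometer, so vertical flow is downward (recharge condition).

|i_v| ≈ 0.0134; vertical flow is downward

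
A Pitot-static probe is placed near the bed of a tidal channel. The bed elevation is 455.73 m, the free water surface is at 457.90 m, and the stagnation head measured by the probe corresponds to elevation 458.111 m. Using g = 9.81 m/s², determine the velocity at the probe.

v ≈ 2.03 m/s

Near the bed, under hydrostatic conditions, the piezometric head (z + ψ) equals the free-surface elevation, 457.90 m.
Velocity head = total − piezometric = 458.111 − 457.90 = 0.211 m.
v = √(2g·h_v) = √(2 × 9.81 × 0.211) = 2.03 m/s.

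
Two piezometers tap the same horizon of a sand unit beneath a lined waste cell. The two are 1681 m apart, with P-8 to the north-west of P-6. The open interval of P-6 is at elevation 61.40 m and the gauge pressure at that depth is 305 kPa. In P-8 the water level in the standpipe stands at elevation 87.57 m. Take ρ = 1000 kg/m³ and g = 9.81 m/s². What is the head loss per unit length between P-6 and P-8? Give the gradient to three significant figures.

i ≈ 0.00293 m/m

Pressure head at P-6: ψ = P/(ρg) = 305×1000 / (1000 × 9.81) = 31.09 m.
Total head at P-6: h = z + ψ = 61.40 + 31.09 = 92.49 m.
Total head at P-8: h = 87.57 m (water level in the piezometer is the total head).
Head difference: h(P-6) − h(P-8) = 92.49 − 87.57 = 4.92 m.
Hydraulic gradient: i = |Δh| / L = 4.92 / 1681 = 0.00293.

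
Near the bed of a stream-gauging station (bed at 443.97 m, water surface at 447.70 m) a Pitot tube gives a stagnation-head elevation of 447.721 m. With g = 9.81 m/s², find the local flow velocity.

v ≈ 0.642 m/s

Near the bed, under hydrostatic conditions, the piezometric head (z + ψ) equals the free-surface elevation, 447.70 m.
Velocity head = total − piezometric = 447.721 − 447.70 = 0.021 m.
v = √(2g·h_v) = √(2 × 9.81 × 0.021) = 0.642 m/s.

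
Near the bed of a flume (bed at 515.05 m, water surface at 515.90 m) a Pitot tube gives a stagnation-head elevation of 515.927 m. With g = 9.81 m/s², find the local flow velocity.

v ≈ 0.728 m/s

Near the bed, under hydrostatic conditions, the piezometric head (z + ψ) equals the free-surface elevation, 515.90 m.
Velocity head = total − piezometric = 515.927 − 515.90 = 0.027 m.
v = √(2g·h_v) = √(2 × 9.81 × 0.027) = 0.728 m/s.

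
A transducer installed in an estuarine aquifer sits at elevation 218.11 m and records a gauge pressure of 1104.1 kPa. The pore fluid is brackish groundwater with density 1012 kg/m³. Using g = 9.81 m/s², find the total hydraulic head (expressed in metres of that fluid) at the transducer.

h ≈ 329.32 m

ψ = P/(ρg) = 1104.1×1000 / (1012 × 9.81) = 111.21 m.
h = z + ψ = 218.11 + 111.21 = 329.32 m.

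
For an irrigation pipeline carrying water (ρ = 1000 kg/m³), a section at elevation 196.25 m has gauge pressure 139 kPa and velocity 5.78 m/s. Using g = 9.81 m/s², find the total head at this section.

h ≈ 212.12 m

Pressure head ψ = P/(ρg) = 139×1000 / (1000 × 9.81) = 14.17 m.
Velocity head = v²/(2g) = 5.78² / (2 × 9.81) = 1.703 m.
h = z + ψ + v²/(2g) = 196.25 + 14.17 + 1.703 = 212.12 m.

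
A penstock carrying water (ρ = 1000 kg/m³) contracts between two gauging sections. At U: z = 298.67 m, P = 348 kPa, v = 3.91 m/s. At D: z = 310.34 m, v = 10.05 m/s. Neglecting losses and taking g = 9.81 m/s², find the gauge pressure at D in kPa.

P₂ ≈ 191 kPa

Pressure head at U: ψ₁ = P₁/(ρg) = 348×1000 / (1000 × 9.81) = 35.47 m.
Velocity heads: v₁²/2g = 3.91²/19.62 = 0.779 m; v₂²/2g = 10.05²/19.62 = 5.148 m.
Total head H = z₁ + ψ₁ + v₁²/2g = 298.67 + 35.47 + 0.779 = 334.92 m.
ψ₂ = H − z₂ − v₂²/2g = 334.92 − 310.34 − 5.148 = 19.43 m.
P₂ = ρgψ₂ = 1000 × 9.81 × 19.43 ≈ 191 kPa.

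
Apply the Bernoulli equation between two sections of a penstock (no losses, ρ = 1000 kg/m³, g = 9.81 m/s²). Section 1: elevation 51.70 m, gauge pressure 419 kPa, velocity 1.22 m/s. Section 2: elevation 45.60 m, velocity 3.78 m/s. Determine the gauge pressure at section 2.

P₂ ≈ 472 kPa

Pressure head at 1: ψ₁ = P₁/(ρg) = 419×1000 / (1000 × 9.81) = 42.71 m.
Velocity heads: v₁²/2g = 1.22²/19.62 = 0.076 m; v₂²/2g = 3.78²/19.62 = 0.728 m.
Total head H = z₁ + ψ₁ + v₁²/2g = 51.70 + 42.71 + 0.076 = 94.49 m.
ψ₂ = H − z₂ − v₂²/2g = 94.49 − 45.60 − 0.728 = 48.16 m.
P₂ = ρgψ₂ = 1000 × 9.81 × 48.16 ≈ 472 kPa.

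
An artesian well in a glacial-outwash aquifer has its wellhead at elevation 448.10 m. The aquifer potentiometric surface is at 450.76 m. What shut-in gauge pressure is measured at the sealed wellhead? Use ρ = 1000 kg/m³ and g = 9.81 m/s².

Head above the cap: Δh = 450.76 − 448.10 = 2.66 m.
P = ρgΔh = 1000 × 9.81 × 2.66 = 26095 Pa ≈ 26.1 kPa.

P ≈ 26.1 kPa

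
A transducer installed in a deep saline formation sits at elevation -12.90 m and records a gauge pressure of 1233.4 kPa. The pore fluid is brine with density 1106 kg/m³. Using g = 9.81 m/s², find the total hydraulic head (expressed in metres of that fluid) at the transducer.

h ≈ 100.78 m

ψ = P/(ρg) = 1233.4×1000 / (1106 × 9.81) = 113.68 m.
h = z + ψ = -12.90 + 113.68 = 100.78 m.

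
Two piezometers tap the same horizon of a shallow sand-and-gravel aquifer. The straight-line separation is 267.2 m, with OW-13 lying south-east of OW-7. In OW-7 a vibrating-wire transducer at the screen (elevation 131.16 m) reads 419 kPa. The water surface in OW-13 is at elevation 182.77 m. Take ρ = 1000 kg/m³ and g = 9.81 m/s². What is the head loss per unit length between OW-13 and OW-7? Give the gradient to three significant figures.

Pressure head at OW-7: ψ = P/(ρg) = 419×1000 / (1000 × 9.81) = 42.71 m.
Total head at OW-7: h = z + ψ = 131.16 + 42.71 = 173.87 m.
Total head at OW-13: h = 182.77 m (water level in the piezometer is the total head).
Head difference: h(OW-7) − h(OW-13) = 173.87 − 182.77 = -8.90 m.
Hydraulic gradient: i = |Δh| / L = 8.90 / 267.2 = 0.0333.

i ≈ 0.0333 m/m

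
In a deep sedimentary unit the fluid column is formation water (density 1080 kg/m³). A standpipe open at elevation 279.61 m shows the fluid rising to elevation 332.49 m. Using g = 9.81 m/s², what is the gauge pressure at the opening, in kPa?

Pressure head ψ = h − z = 332.49 − 279.61 = 52.88 m.
P = ρgψ = 1080 × 9.81 × 52.88 = 560253 Pa ≈ 560 kPa.

P ≈ 560 kPa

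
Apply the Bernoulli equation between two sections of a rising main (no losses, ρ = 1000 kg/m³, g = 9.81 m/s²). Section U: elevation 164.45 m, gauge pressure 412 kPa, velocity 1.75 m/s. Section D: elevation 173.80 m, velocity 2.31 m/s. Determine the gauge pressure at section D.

P₂ ≈ 319 kPa

Pressure head at U: ψ₁ = P₁/(ρg) = 412×1000 / (1000 × 9.81) = 42.00 m.
Velocity heads: v₁²/2g = 1.75²/19.62 = 0.156 m; v₂²/2g = 2.31²/19.62 = 0.272 m.
Total head H = z₁ + ψ₁ + v₁²/2g = 164.45 + 42.00 + 0.156 = 206.61 m.
ψ₂ = H − z₂ − v₂²/2g = 206.61 − 173.80 − 0.272 = 32.54 m.
P₂ = ρgψ₂ = 1000 × 9.81 × 32.54 ≈ 319 kPa.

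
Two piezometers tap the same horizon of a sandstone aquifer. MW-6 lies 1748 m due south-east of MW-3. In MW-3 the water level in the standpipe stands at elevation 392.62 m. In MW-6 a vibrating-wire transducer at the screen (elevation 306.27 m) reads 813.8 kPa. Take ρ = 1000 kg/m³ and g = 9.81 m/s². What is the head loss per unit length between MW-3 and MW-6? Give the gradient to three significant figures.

i ≈ 0.00194 m/m

Total head at MW-3: h = 392.62 m (water level in the piezometer is the total head).
Pressure head at MW-6: ψ = P/(ρg) = 813.8×1000 / (1000 × 9.81) = 82.96 m.
Total head at MW-6: h = z + ψ = 306.27 + 82.96 = 389.23 m.
Head difference: h(MW-3) − h(MW-6) = 392.62 − 389.23 = 3.39 m.
Hydraulic gradient: i = |Δh| / L = 3.39 / 1748 = 0.00194.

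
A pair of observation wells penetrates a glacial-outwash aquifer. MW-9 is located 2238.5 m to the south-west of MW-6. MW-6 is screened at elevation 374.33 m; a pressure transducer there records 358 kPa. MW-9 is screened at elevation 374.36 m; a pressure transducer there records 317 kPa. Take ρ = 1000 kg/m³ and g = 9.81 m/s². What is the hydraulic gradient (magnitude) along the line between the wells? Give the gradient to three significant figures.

Pressure head at MW-6: ψ = P/(ρg) = 358×1000 / (1000 × 9.81) = 36.49 m.
Total head at MW-6: h = z + ψ = 374.33 + 36.49 = 410.82 m.
Pressure head at MW-9: ψ = P/(ρg) = 317×1000 / (1000 × 9.81) = 32.31 m.
Total head at MW-9: h = z + ψ = 374.36 + 32.31 = 406.67 m.
Head difference: h(MW-6) − h(MW-9) = 410.82 − 406.67 = 4.15 m.
Hydraulic gradient: i = |Δh| / L = 4.15 / 2238.5 = 0.00185.

i ≈ 0.00185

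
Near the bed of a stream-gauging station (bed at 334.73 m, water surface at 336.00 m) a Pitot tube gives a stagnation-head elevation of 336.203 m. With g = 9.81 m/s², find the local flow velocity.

v ≈ 2.00 m/s

Near the bed, under hydrostatic conditions, the piezometric head (z + ψ) equals the free-surface elevation, 336.00 m.
Velocity head = total − piezometric = 336.203 − 336.00 = 0.203 m.
v = √(2g·h_v) = √(2 × 9.81 × 0.203) = 2.00 m/s.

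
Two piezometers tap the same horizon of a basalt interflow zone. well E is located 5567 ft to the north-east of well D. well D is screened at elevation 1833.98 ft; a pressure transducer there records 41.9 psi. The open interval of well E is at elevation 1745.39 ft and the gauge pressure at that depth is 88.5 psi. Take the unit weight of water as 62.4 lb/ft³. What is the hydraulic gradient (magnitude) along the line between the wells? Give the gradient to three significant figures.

i ≈ 0.00340

Pressure head at well D: ψ = 144·P/γ = 144 × 41.9 / 62.4 = 96.69 ft.
Total head at well D: h = z + ψ = 1833.98 + 96.69 = 1930.67 ft.
Pressure head at well E: ψ = 144·P/γ = 144 × 88.5 / 62.4 = 204.23 ft.
Total head at well E: h = z + ψ = 1745.39 + 204.23 = 1949.62 ft.
Head difference: h(well D) − h(well E) = 1930.67 − 1949.62 = -18.95 ft.
Hydraulic gradient: i = |Δh| / L = 18.95 / 5567 = 0.00340.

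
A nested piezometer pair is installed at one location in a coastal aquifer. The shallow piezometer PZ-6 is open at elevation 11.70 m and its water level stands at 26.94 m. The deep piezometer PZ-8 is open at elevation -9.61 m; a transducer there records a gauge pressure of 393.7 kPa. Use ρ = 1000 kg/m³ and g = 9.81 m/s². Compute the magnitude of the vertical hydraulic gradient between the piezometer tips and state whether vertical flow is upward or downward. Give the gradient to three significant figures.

Total head at PZ-6: h = 26.94 m (water level in the standpipe).
Pressure head at PZ-8: ψ = P/(ρg) = 393.7×1000 / (1000 × 9.81) = 40.13 m.
Total head at PZ-8: h = z + ψ = -9.61 + 40.13 = 30.52 m.
Δh = h(PZ-6) − h(PZ-8) = 26.94 − 30.52 = -3.58 m.
Vertical separation Δz = 11.70 − (-9.61) = 21.31 m.
|i_v| = |Δh| / Δz = 3.58 / 21.31 = 0.168.
Head is higher in the deep piezometer, so vertical flow is upward (discharge condition).

|i_v| ≈ 0.168; vertical flow is upward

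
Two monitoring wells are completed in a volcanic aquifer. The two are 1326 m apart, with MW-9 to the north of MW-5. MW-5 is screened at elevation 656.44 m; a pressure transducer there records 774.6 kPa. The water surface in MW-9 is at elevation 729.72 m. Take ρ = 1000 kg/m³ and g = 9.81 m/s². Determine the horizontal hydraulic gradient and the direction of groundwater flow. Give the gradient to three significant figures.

Pressure head at MW-5: ψ = P/(ρg) = 774.6×1000 / (1000 × 9.81) = 78.96 m.
Total head at MW-5: h = z + ψ = 656.44 + 78.96 = 735.40 m.
Total head at MW-9: h = 729.72 m (water level in the piezometer is the total head).
Head difference: h(MW-5) − h(MW-9) = 735.40 − 729.72 = 5.68 m.
Hydraulic gradient: i = |Δh| / L = 5.68 / 1326 = 0.00428.
Flow is from higher to lower head: from MW-5 toward MW-9, i.e. toward the north.

i ≈ 0.00428; groundwater flows toward the north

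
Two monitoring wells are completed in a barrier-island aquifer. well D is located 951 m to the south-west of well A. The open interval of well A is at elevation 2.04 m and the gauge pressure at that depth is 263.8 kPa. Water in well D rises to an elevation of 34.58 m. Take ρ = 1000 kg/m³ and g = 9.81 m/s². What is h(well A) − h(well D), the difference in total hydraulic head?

Δh ≈ -5.65 m

Pressure head at well A: ψ = P/(ρg) = 263.8×1000 / (1000 × 9.81) = 26.89 m.
Total head at well A: h = z + ψ = 2.04 + 26.89 = 28.93 m.
Total head at well D: h = 34.58 m (water level in the piezometer is the total head).
Head difference: h(well A) − h(well D) = 28.93 − 34.58 = -5.65 m.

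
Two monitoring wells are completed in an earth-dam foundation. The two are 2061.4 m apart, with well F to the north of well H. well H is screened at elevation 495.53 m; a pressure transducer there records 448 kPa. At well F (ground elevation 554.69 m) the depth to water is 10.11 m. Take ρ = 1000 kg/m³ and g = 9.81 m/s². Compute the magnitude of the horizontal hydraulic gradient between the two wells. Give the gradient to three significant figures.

i ≈ 0.00164

Pressure head at well H: ψ = P/(ρg) = 448×1000 / (1000 × 9.81) = 45.67 m.
Total head at well H: h = z + ψ = 495.53 + 45.67 = 541.20 m.
Total head at well F: h = 554.69 − 10.11 = 544.58 m.
Head difference: h(well H) − h(well F) = 541.20 − 544.58 = -3.38 m.
Hydraulic gradient: i = |Δh| / L = 3.38 / 2061.4 = 0.00164.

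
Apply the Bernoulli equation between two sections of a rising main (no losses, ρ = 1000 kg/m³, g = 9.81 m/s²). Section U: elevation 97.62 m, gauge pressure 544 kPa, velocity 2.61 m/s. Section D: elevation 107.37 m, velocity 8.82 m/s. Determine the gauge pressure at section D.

Pressure head at U: ψ₁ = P₁/(ρg) = 544×1000 / (1000 × 9.81) = 55.45 m.
Velocity heads: v₁²/2g = 2.61²/19.62 = 0.347 m; v₂²/2g = 8.82²/19.62 = 3.965 m.
Total head H = z₁ + ψ₁ + v₁²/2g = 97.62 + 55.45 + 0.347 = 153.42 m.
ψ₂ = H − z₂ − v₂²/2g = 153.42 − 107.37 − 3.965 = 42.08 m.
P₂ = ρgψ₂ = 1000 × 9.81 × 42.08 ≈ 413 kPa.

P₂ ≈ 413 kPa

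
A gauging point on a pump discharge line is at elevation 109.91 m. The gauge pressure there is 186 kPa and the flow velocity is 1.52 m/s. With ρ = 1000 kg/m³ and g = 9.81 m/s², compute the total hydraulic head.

Pressure head ψ = P/(ρg) = 186×1000 / (1000 × 9.81) = 18.96 m.
Velocity head = v²/(2g) = 1.52² / (2 × 9.81) = 0.118 m.
h = z + ψ + v²/(2g) = 109.91 + 18.96 + 0.118 = 128.99 m.

h ≈ 128.99 m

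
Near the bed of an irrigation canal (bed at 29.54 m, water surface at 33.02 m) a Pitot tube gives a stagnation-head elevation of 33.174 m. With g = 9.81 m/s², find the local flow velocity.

Near the bed, under hydrostatic conditions, the piezometric head (z + ψ) equals the free-surface elevation, 33.02 m.
Velocity head = total − piezometric = 33.174 − 33.02 = 0.154 m.
v = √(2g·h_v) = √(2 × 9.81 × 0.154) = 1.74 m/s.

v ≈ 1.74 m/s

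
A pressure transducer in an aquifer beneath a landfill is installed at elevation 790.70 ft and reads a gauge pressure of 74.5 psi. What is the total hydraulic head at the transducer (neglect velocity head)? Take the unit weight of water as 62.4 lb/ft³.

h ≈ 962.62 ft

ψ = 144·P/γ = 144 × 74.5 / 62.4 = 171.92 ft.
h = z + ψ = 790.70 + 171.92 = 962.62 ft.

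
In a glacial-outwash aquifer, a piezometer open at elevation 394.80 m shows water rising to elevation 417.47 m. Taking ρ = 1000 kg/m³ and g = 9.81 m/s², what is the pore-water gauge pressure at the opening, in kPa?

Pressure head ψ = h − z = 417.47 − 394.80 = 22.67 m.
P = ρgψ = 1000 × 9.81 × 22.67 = 222393 Pa ≈ 222 kPa.

P ≈ 222 kPa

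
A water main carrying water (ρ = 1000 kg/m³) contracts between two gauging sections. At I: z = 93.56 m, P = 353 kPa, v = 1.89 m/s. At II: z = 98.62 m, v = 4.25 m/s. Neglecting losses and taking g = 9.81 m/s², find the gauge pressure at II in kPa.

P₂ ≈ 296 kPa

Pressure head at I: ψ₁ = P₁/(ρg) = 353×1000 / (1000 × 9.81) = 35.98 m.
Velocity heads: v₁²/2g = 1.89²/19.62 = 0.182 m; v₂²/2g = 4.25²/19.62 = 0.921 m.
Total head H = z₁ + ψ₁ + v₁²/2g = 93.56 + 35.98 + 0.182 = 129.72 m.
ψ₂ = H − z₂ − v₂²/2g = 129.72 − 98.62 − 0.921 = 30.18 m.
P₂ = ρgψ₂ = 1000 × 9.81 × 30.18 ≈ 296 kPa.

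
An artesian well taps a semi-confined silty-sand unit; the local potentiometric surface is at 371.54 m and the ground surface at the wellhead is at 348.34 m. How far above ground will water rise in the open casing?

Water rises to the potentiometric surface, so the rise above ground = 371.54 − 348.34 = 23.20 m.

≈ 23.20 m above ground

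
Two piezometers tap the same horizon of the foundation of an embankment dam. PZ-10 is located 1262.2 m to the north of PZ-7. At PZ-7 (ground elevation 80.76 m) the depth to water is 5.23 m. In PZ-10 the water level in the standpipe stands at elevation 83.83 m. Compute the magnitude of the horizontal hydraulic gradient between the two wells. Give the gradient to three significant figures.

Total head at PZ-7: h = 80.76 − 5.23 = 75.53 m.
Total head at PZ-10: h = 83.83 m (water level in the piezometer is the total head).
Head difference: h(PZ-7) − h(PZ-10) = 75.53 − 83.83 = -8.30 m.
Hydraulic gradient: i = |Δh| / L = 8.30 / 1262.2 = 0.00658.

i ≈ 0.00658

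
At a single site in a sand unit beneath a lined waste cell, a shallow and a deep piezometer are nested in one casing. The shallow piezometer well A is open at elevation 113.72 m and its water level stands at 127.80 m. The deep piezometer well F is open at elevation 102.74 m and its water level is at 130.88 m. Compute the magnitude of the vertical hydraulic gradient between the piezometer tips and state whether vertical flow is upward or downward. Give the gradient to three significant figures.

Total head at well A: h = 127.80 m (water level in the standpipe).
Total head at well F: h = 130.88 m.
Δh = h(well A) − h(well F) = 127.80 − 130.88 = -3.08 m.
Vertical separation Δz = 113.72 − 102.74 = 10.98 m.
|i_v| = |Δh| / Δz = 3.08 / 10.98 = 0.281.
Head is higher in the deep piezometer, so vertical flow is upward (discharge condition).

|i_v| ≈ 0.281; vertical flow is upward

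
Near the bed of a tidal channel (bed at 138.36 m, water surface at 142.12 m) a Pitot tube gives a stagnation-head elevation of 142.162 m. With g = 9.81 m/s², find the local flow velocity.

v ≈ 0.908 m/s

Near the bed, under hydrostatic conditions, the piezometric head (z + ψ) equals the free-surface elevation, 142.12 m.
Velocity head = total − piezometric = 142.162 − 142.12 = 0.042 m.
v = √(2g·h_v) = √(2 × 9.81 × 0.042) = 0.908 m/s.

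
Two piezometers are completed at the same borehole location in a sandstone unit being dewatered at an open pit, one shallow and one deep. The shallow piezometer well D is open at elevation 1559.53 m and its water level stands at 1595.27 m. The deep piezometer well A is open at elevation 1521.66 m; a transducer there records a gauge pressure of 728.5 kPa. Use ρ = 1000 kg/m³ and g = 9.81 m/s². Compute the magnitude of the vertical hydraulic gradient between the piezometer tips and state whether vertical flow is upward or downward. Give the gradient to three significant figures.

Total head at well D: h = 1595.27 m (water level in the standpipe).
Pressure head at well A: ψ = P/(ρg) = 728.5×1000 / (1000 × 9.81) = 74.26 m.
Total head at well A: h = z + ψ = 1521.66 + 74.26 = 1595.92 m.
Δh = h(well D) − h(well A) = 1595.27 − 1595.92 = -0.65 m.
Vertical separation Δz = 1559.53 − 1521.66 = 37.87 m.
|i_v| = |Δh| / Δz = 0.65 / 37.87 = 0.0172.
Head is higher in the deep piezometer, so vertical flow is upward (discharge condition).

|i_v| ≈ 0.0172; vertical flow is upward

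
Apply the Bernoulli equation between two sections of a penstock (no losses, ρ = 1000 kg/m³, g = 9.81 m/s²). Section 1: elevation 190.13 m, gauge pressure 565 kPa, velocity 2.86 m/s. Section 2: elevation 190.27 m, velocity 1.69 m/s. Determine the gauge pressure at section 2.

P₂ ≈ 566 kPa

Pressure head at 1: ψ₁ = P₁/(ρg) = 565×1000 / (1000 × 9.81) = 57.59 m.
Velocity heads: v₁²/2g = 2.86²/19.62 = 0.417 m; v₂²/2g = 1.69²/19.62 = 0.146 m.
Total head H = z₁ + ψ₁ + v₁²/2g = 190.13 + 57.59 + 0.417 = 248.14 m.
ψ₂ = H − z₂ − v₂²/2g = 248.14 − 190.27 − 0.146 = 57.72 m.
P₂ = ρgψ₂ = 1000 × 9.81 × 57.72 ≈ 566 kPa.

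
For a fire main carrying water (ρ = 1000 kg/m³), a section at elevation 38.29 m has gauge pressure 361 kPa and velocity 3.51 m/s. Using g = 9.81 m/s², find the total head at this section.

h ≈ 75.72 m

Pressure head ψ = P/(ρg) = 361×1000 / (1000 × 9.81) = 36.80 m.
Velocity head = v²/(2g) = 3.51² / (2 × 9.81) = 0.628 m.
h = z + ψ + v²/(2g) = 38.29 + 36.80 + 0.628 = 75.72 m.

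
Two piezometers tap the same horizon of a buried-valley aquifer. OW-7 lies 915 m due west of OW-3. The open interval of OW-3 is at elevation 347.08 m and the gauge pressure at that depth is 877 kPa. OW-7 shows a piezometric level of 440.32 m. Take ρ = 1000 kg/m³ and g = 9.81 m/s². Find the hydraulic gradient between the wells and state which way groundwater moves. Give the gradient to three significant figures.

i ≈ 0.00420; groundwater flows toward the east

Pressure head at OW-3: ψ = P/(ρg) = 877×1000 / (1000 × 9.81) = 89.40 m.
Total head at OW-3: h = z + ψ = 347.08 + 89.40 = 436.48 m.
Total head at OW-7: h = 440.32 m (water level in the piezometer is the total head).
Head difference: h(OW-3) − h(OW-7) = 436.48 − 440.32 = -3.84 m.
Hydraulic gradient: i = |Δh| / L = 3.84 / 915 = 0.00420.
Flow is from higher to lower head: from OW-7 toward OW-3, i.e. toward the east.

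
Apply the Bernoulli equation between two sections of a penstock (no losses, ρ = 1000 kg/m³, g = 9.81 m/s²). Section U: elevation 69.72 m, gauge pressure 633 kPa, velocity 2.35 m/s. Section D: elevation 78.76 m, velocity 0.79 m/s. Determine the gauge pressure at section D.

P₂ ≈ 547 kPa

Pressure head at U: ψ₁ = P₁/(ρg) = 633×1000 / (1000 × 9.81) = 64.53 m.
Velocity heads: v₁²/2g = 2.35²/19.62 = 0.281 m; v₂²/2g = 0.79²/19.62 = 0.032 m.
Total head H = z₁ + ψ₁ + v₁²/2g = 69.72 + 64.53 + 0.281 = 134.53 m.
ψ₂ = H − z₂ − v₂²/2g = 134.53 − 78.76 − 0.032 = 55.74 m.
P₂ = ρgψ₂ = 1000 × 9.81 × 55.74 ≈ 547 kPa.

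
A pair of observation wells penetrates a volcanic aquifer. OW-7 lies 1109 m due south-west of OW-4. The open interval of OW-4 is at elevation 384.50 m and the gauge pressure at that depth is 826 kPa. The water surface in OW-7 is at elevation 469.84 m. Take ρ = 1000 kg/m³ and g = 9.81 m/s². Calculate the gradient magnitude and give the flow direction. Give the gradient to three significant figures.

Pressure head at OW-4: ψ = P/(ρg) = 826×1000 / (1000 × 9.81) = 84.20 m.
Total head at OW-4: h = z + ψ = 384.50 + 84.20 = 468.70 m.
Total head at OW-7: h = 469.84 m (water level in the piezometer is the total head).
Head difference: h(OW-4) − h(OW-7) = 468.70 − 469.84 = -1.14 m.
Hydraulic gradient: i = |Δh| / L = 1.14 / 1109 = 0.00103.
Flow is from higher to lower head: from OW-7 toward OW-4, i.e. toward the north-east.

i ≈ 0.00103; groundwater flows toward the north-east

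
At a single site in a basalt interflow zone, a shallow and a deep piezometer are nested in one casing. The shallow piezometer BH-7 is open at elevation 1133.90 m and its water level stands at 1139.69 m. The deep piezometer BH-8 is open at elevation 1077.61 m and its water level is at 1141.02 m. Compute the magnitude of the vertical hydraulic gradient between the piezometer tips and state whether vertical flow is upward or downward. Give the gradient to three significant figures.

|i_v| ≈ 0.0236; vertical flow is upward

Total head at BH-7: h = 1139.69 m (water level in the standpipe).
Total head at BH-8: h = 1141.02 m.
Δh = h(BH-7) − h(BH-8) = 1139.69 − 1141.02 = -1.33 m.
Vertical separation Δz = 1133.90 − 1077.61 = 56.29 m.
|i_v| = |Δh| / Δz = 1.33 / 56.29 = 0.0236.
Head is higher in the deep piezometer, so vertical flow is upward (discharge condition).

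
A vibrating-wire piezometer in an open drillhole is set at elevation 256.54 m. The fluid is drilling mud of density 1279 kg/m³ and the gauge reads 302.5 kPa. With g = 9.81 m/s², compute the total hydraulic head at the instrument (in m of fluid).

h ≈ 280.65 m

ψ = P/(ρg) = 302.5×1000 / (1279 × 9.81) = 24.11 m.
h = z + ψ = 256.54 + 24.11 = 280.65 m.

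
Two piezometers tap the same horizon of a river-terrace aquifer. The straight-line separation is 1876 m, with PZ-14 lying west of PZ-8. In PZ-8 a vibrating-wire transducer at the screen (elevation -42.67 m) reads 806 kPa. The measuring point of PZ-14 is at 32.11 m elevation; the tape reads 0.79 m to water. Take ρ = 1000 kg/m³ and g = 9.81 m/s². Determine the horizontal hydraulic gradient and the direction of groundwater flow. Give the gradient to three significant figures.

i ≈ 0.00436; groundwater flows toward the west

Pressure head at PZ-8: ψ = P/(ρg) = 806×1000 / (1000 × 9.81) = 82.16 m.
Total head at PZ-8: h = z + ψ = -42.67 + 82.16 = 39.49 m.
Total head at PZ-14: h = 32.11 − 0.79 = 31.32 m.
Head difference: h(PZ-8) − h(PZ-14) = 39.49 − 31.32 = 8.17 m.
Hydraulic gradient: i = |Δh| / L = 8.17 / 1876 = 0.00436.
Flow is from higher to lower head: from PZ-8 toward PZ-14, i.e. toward the west.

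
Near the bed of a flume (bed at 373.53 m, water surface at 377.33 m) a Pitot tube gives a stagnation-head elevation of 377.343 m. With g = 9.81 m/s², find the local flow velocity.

Near the bed, under hydrostatic conditions, the piezometric head (z + ψ) equals the free-surface elevation, 377.33 m.
Velocity head = total − piezometric = 377.343 − 377.33 = 0.013 m.
v = √(2g·h_v) = √(2 × 9.81 × 0.013) = 0.505 m/s.

v ≈ 0.505 m/s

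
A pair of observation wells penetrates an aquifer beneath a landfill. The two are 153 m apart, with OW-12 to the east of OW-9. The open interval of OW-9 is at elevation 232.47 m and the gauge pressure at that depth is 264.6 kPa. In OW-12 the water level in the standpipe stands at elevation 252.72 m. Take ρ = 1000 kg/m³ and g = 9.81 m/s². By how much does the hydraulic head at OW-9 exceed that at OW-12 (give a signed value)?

Δh ≈ 6.72 m

Pressure head at OW-9: ψ = P/(ρg) = 264.6×1000 / (1000 × 9.81) = 26.97 m.
Total head at OW-9: h = z + ψ = 232.47 + 26.97 = 259.44 m.
Total head at OW-12: h = 252.72 m (water level in the piezometer is the total head).
Head difference: h(OW-9) − h(OW-12) = 259.44 − 252.72 = 6.72 m.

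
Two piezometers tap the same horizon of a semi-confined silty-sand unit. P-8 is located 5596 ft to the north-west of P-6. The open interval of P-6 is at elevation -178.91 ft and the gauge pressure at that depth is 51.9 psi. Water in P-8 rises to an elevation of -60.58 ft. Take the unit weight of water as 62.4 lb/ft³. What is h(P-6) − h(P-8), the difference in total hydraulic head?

Δh ≈ 1.44 ft

Pressure head at P-6: ψ = 144·P/γ = 144 × 51.9 / 62.4 = 119.77 ft.
Total head at P-6: h = z + ψ = -178.91 + 119.77 = -59.14 ft.
Total head at P-8: h = -60.58 ft (water level in the piezometer is the total head).
Head difference: h(P-6) − h(P-8) = -59.14 − (-60.58) = 1.44 ft.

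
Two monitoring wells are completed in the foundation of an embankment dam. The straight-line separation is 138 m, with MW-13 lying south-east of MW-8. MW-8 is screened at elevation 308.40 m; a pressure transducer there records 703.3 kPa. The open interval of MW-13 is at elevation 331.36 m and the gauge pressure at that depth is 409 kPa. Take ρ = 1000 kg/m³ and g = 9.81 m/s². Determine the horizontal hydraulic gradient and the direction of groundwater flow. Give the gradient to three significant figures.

i ≈ 0.0510; groundwater flows toward the south-east

Pressure head at MW-8: ψ = P/(ρg) = 703.3×1000 / (1000 × 9.81) = 71.69 m.
Total head at MW-8: h = z + ψ = 308.40 + 71.69 = 380.09 m.
Pressure head at MW-13: ψ = P/(ρg) = 409×1000 / (1000 × 9.81) = 41.69 m.
Total head at MW-13: h = z + ψ = 331.36 + 41.69 = 373.05 m.
Head difference: h(MW-8) − h(MW-13) = 380.09 − 373.05 = 7.04 m.
Hydraulic gradient: i = |Δh| / L = 7.04 / 138 = 0.0510.
Flow is from higher to lower head: from MW-8 toward MW-13, i.e. toward the south-east.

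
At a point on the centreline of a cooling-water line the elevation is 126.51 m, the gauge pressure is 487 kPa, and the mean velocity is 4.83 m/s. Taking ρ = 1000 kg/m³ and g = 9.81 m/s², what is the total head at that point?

Pressure head ψ = P/(ρg) = 487×1000 / (1000 × 9.81) = 49.64 m.
Velocity head = v²/(2g) = 4.83² / (2 × 9.81) = 1.189 m.
h = z + ψ + v²/(2g) = 126.51 + 49.64 + 1.189 = 177.34 m.

h ≈ 177.34 m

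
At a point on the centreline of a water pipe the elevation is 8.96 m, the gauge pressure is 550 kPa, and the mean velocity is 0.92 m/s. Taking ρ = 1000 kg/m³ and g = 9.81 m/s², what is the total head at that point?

h ≈ 65.07 m

Pressure head ψ = P/(ρg) = 550×1000 / (1000 × 9.81) = 56.07 m.
Velocity head = v²/(2g) = 0.92² / (2 × 9.81) = 0.043 m.
h = z + ψ + v²/(2g) = 8.96 + 56.07 + 0.043 = 65.07 m.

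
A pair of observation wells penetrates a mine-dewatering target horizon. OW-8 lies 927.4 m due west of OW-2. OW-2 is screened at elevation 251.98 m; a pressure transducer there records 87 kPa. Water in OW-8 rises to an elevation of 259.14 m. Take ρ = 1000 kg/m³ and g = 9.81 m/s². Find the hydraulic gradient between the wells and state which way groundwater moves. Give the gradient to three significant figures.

i ≈ 0.00184; groundwater flows toward the west

Pressure head at OW-2: ψ = P/(ρg) = 87×1000 / (1000 × 9.81) = 8.87 m.
Total head at OW-2: h = z + ψ = 251.98 + 8.87 = 260.85 m.
Total head at OW-8: h = 259.14 m (water level in the piezometer is the total head).
Head difference: h(OW-2) − h(OW-8) = 260.85 − 259.14 = 1.71 m.
Hydraulic gradient: i = |Δh| / L = 1.71 / 927.4 = 0.00184.
Flow is from higher to lower head: from OW-2 toward OW-8, i.e. toward the west.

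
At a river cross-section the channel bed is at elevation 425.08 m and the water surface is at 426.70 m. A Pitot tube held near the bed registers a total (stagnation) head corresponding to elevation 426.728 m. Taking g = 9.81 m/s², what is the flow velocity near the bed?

Near the bed, under hydrostatic conditions, the piezometric head (z + ψ) equals the free-surface elevation, 426.70 m.
Velocity head = total − piezometric = 426.728 − 426.70 = 0.028 m.
v = √(2g·h_v) = √(2 × 9.81 × 0.028) = 0.741 m/s.

v ≈ 0.741 m/s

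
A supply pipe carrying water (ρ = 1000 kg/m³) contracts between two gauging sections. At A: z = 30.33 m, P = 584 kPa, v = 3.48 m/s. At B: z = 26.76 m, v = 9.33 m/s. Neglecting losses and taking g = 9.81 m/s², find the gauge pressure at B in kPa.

P₂ ≈ 582 kPa

Pressure head at A: ψ₁ = P₁/(ρg) = 584×1000 / (1000 × 9.81) = 59.53 m.
Velocity heads: v₁²/2g = 3.48²/19.62 = 0.617 m; v₂²/2g = 9.33²/19.62 = 4.437 m.
Total head H = z₁ + ψ₁ + v₁²/2g = 30.33 + 59.53 + 0.617 = 90.48 m.
ψ₂ = H − z₂ − v₂²/2g = 90.48 − 26.76 − 4.437 = 59.28 m.
P₂ = ρgψ₂ = 1000 × 9.81 × 59.28 ≈ 582 kPa.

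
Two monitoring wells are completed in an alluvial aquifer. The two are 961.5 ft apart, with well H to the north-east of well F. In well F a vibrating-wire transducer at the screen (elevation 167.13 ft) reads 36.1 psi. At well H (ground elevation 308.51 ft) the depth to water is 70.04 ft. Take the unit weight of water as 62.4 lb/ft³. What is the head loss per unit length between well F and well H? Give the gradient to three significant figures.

i ≈ 0.0124 ft/ft

Pressure head at well F: ψ = 144·P/γ = 144 × 36.1 / 62.4 = 83.31 ft.
Total head at well F: h = z + ψ = 167.13 + 83.31 = 250.44 ft.
Total head at well H: h = 308.51 − 70.04 = 238.47 ft.
Head difference: h(well F) − h(well H) = 250.44 − 238.47 = 11.97 ft.
Hydraulic gradient: i = |Δh| / L = 11.97 / 961.5 = 0.0124.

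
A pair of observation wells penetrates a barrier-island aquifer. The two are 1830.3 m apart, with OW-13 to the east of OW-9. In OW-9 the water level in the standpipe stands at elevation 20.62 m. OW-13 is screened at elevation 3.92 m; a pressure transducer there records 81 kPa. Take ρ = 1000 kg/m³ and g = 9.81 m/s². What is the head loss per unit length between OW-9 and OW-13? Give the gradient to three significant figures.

Total head at OW-9: h = 20.62 m (water level in the piezometer is the total head).
Pressure head at OW-13: ψ = P/(ρg) = 81×1000 / (1000 × 9.81) = 8.26 m.
Total head at OW-13: h = z + ψ = 3.92 + 8.26 = 12.18 m.
Head difference: h(OW-9) − h(OW-13) = 20.62 − 12.18 = 8.44 m.
Hydraulic gradient: i = |Δh| / L = 8.44 / 1830.3 = 0.00461.

i ≈ 0.00461 m/m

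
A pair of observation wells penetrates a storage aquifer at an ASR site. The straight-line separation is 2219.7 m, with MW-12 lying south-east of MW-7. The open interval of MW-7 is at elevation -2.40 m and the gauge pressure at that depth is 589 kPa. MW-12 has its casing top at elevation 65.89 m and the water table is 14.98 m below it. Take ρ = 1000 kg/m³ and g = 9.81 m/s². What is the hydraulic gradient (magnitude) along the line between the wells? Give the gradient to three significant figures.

i ≈ 0.00303

Pressure head at MW-7: ψ = P/(ρg) = 589×1000 / (1000 × 9.81) = 60.04 m.
Total head at MW-7: h = z + ψ = -2.40 + 60.04 = 57.64 m.
Total head at MW-12: h = 65.89 − 14.98 = 50.91 m.
Head difference: h(MW-7) − h(MW-12) = 57.64 − 50.91 = 6.73 m.
Hydraulic gradient: i = |Δh| / L = 6.73 / 2219.7 = 0.00303.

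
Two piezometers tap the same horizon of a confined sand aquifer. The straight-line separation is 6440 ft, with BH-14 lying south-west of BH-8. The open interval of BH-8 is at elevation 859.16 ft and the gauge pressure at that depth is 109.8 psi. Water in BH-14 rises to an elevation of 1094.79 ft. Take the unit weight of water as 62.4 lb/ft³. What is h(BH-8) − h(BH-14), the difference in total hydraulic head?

Pressure head at BH-8: ψ = 144·P/γ = 144 × 109.8 / 62.4 = 253.38 ft.
Total head at BH-8: h = z + ψ = 859.16 + 253.38 = 1112.54 ft.
Total head at BH-14: h = 1094.79 ft (water level in the piezometer is the total head).
Head difference: h(BH-8) − h(BH-14) = 1112.54 − 1094.79 = 17.75 ft.

Δh ≈ 17.75 ft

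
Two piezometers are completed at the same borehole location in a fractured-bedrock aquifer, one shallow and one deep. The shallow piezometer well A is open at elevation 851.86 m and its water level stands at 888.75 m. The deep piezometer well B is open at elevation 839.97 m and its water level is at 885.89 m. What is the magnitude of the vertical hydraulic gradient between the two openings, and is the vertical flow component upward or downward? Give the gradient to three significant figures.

|i_v| ≈ 0.241; vertical flow is downward

Total head at well A: h = 888.75 m (water level in the standpipe).
Total head at well B: h = 885.89 m.
Δh = h(well A) − h(well B) = 888.75 − 885.89 = 2.86 m.
Vertical separation Δz = 851.86 − 839.97 = 11.89 m.
|i_v| = |Δh| / Δz = 2.86 / 11.89 = 0.241.
Head is higher in the shallow piezometer, so vertical flow is downward (recharge condition).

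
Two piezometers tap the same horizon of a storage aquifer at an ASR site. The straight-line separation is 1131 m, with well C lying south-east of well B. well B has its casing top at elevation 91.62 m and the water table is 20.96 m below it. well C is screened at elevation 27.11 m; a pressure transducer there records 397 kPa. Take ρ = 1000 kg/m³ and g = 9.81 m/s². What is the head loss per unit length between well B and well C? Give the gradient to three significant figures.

Total head at well B: h = 91.62 − 20.96 = 70.66 m.
Pressure head at well C: ψ = P/(ρg) = 397×1000 / (1000 × 9.81) = 40.47 m.
Total head at well C: h = z + ψ = 27.11 + 40.47 = 67.58 m.
Head difference: h(well B) − h(well C) = 70.66 − 67.58 = 3.08 m.
Hydraulic gradient: i = |Δh| / L = 3.08 / 1131 = 0.00272.

i ≈ 0.00272 m/m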